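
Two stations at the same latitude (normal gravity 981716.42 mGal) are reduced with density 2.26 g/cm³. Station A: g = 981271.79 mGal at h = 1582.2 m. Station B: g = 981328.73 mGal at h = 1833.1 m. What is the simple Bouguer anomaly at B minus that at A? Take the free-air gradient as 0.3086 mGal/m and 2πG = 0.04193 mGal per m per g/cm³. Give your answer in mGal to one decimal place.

110.6

Δg_SB(A) = 981271.79 − 981716.42 + 0.3086×1582.2 − 0.04193×2.26×1582.2 = -106.30 mGal
Δg_SB(B) = 981328.73 − 981716.42 + 0.3086×1833.1 − 0.04193×2.26×1833.1 = 4.30 mGal
Difference = 4.30 − (-106.30) = 110.60 mGal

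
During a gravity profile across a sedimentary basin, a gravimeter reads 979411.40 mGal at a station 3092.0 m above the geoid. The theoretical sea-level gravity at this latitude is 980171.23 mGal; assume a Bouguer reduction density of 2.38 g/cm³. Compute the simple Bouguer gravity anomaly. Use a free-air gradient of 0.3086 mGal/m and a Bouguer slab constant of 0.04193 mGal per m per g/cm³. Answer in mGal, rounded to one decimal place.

-114.2

Free-air correction = 0.3086 × 3092.0 = 954.19 mGal
Free-air anomaly = 979411.40 − 980171.23 + (954.19) = 194.36 mGal
Bouguer slab correction = 0.04193 × 2.38 × 3092.0 = 308.56 mGal
Simple Bouguer anomaly = 194.36 − (308.56) = -114.20 mGal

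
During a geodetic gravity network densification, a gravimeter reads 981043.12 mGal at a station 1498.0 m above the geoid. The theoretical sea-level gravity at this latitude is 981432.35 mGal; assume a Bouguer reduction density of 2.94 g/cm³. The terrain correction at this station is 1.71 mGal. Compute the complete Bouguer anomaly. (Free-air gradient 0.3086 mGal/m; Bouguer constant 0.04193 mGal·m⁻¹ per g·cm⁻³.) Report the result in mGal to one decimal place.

-109.9

Free-air correction = 0.3086 × 1498.0 = 462.28 mGal
Free-air anomaly = 981043.12 − 981432.35 + (462.28) = 73.05 mGal
Bouguer slab correction = 0.04193 × 2.94 × 1498.0 = 184.66 mGal
Simple Bouguer anomaly = 73.05 − (184.66) = -111.61 mGal
Complete Bouguer anomaly = -111.61 + 1.71 = -109.90 mGal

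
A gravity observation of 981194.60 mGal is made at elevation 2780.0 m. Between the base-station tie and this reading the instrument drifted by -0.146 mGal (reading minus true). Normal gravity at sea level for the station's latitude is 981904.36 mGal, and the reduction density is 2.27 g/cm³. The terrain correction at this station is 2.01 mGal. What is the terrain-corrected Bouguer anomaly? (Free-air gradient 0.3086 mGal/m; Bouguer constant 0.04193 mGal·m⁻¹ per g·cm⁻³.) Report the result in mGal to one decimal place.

Drift-corrected reading = 981194.60 − (-0.146) = 981194.746 mGal
Free-air correction = 0.3086 × 2780.0 = 857.91 mGal
Free-air anomaly = 981194.746 − 981904.36 + (857.91) = 148.296 mGal
Bouguer slab correction = 0.04193 × 2.27 × 2780.0 = 264.60 mGal
Simple Bouguer anomaly = 148.296 − (264.60) = -116.304 mGal
Complete Bouguer anomaly = -116.304 + 2.01 = -114.294 mGal

-114.3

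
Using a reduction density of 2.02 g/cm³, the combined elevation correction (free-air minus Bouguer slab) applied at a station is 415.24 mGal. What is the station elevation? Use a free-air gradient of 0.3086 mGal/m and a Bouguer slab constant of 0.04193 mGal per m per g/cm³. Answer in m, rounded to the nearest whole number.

1855

Combined gradient = 0.3086 − 0.04193 × 2.02 = 0.2239014 mGal/m
h = 415.24 / 0.2239014 = 1854.57 m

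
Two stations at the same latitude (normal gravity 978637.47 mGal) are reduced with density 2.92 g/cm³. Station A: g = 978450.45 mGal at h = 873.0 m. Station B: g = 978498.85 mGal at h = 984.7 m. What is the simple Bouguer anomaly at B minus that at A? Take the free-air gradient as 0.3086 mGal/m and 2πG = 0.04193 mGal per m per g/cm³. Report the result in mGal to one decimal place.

69.2

Δg_SB(A) = 978450.45 − 978637.47 + 0.3086×873.0 − 0.04193×2.92×873.0 = -24.50 mGal
Δg_SB(B) = 978498.85 − 978637.47 + 0.3086×984.7 − 0.04193×2.92×984.7 = 44.70 mGal
Difference = 44.70 − (-24.50) = 69.20 mGal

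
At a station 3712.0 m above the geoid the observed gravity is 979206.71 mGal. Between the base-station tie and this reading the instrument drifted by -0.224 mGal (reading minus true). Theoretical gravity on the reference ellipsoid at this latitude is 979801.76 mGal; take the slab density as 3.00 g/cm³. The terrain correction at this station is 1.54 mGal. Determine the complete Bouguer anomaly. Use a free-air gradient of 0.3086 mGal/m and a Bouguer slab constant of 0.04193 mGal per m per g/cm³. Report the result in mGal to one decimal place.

Drift-corrected reading = 979206.71 − (-0.224) = 979206.934 mGal
Free-air correction = 0.3086 × 3712.0 = 1145.52 mGal
Free-air anomaly = 979206.934 − 979801.76 + (1145.52) = 550.694 mGal
Bouguer slab correction = 0.04193 × 3.00 × 3712.0 = 466.93 mGal
Simple Bouguer anomaly = 550.694 − (466.93) = 83.764 mGal
Complete Bouguer anomaly = 83.764 + 1.54 = 85.304 mGal

85.3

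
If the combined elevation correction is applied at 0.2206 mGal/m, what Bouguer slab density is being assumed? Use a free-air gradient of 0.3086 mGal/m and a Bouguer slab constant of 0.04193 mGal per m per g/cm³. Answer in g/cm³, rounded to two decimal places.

2.10

0.2206 = 0.3086 − 0.04193 × ρ
ρ = (0.3086 − 0.2206) / 0.04193 = 2.10 g/cm³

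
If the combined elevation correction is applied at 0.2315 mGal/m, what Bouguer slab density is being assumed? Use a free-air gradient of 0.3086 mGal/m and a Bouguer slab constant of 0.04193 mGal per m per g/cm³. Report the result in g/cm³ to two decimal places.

1.84

0.2315 = 0.3086 − 0.04193 × ρ
ρ = (0.3086 − 0.2315) / 0.04193 = 1.84 g/cm³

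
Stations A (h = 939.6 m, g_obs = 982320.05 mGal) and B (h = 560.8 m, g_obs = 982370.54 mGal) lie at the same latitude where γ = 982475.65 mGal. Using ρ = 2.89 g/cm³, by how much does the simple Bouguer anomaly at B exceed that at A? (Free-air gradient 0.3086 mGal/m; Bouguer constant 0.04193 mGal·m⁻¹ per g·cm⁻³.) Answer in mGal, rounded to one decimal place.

Δg_SB(A) = 982320.05 − 982475.65 + 0.3086×939.6 − 0.04193×2.89×939.6 = 20.50 mGal
Δg_SB(B) = 982370.54 − 982475.65 + 0.3086×560.8 − 0.04193×2.89×560.8 = 0.00 mGal
Difference = 0.00 − (20.50) = -20.50 mGal

-20.5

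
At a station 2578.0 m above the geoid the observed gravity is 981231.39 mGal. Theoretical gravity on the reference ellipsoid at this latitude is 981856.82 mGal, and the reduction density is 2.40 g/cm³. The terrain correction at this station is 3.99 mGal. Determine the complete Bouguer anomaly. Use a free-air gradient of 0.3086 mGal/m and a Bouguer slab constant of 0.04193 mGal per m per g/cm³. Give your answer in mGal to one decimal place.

-85.3

Free-air correction = 0.3086 × 2578.0 = 795.57 mGal
Free-air anomaly = 981231.39 − 981856.82 + (795.57) = 170.14 mGal
Bouguer slab correction = 0.04193 × 2.40 × 2578.0 = 259.43 mGal
Simple Bouguer anomaly = 170.14 − (259.43) = -89.29 mGal
Complete Bouguer anomaly = -89.29 + 3.99 = -85.30 mGal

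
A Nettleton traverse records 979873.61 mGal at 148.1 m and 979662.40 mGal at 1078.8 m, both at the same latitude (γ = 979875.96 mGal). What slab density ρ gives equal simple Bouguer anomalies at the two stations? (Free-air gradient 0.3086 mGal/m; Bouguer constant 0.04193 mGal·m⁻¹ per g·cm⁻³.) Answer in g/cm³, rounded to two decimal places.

Δg_obs = 979662.40 − 979873.61 = -211.21 mGal over Δh = 1078.8 − 148.1 = 930.7 m
Equal Bouguer anomalies ⇒ Δg_obs + (0.3086 − 0.04193ρ)·Δh = 0
0.3086 − 0.04193ρ = −Δg_obs/Δh = 0.22694
ρ = (0.3086 − 0.22694) / 0.04193 = 1.95 g/cm³

1.95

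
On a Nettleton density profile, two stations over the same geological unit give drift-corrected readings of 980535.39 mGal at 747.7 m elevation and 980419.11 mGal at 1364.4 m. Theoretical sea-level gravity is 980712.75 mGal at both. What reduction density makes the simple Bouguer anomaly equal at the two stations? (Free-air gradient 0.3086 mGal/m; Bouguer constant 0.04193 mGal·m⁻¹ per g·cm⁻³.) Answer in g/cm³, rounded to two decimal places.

Δg_obs = 980419.11 − 980535.39 = -116.28 mGal over Δh = 1364.4 − 747.7 = 616.7 m
Equal Bouguer anomalies ⇒ Δg_obs + (0.3086 − 0.04193ρ)·Δh = 0
0.3086 − 0.04193ρ = −Δg_obs/Δh = 0.18855
ρ = (0.3086 − 0.18855) / 0.04193 = 2.86 g/cm³

2.86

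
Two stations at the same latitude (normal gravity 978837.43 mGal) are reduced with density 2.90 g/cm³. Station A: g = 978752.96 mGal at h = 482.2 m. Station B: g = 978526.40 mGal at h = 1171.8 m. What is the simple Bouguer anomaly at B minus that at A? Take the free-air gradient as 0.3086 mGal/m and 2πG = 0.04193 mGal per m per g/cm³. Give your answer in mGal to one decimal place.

Δg_SB(A) = 978752.96 − 978837.43 + 0.3086×482.2 − 0.04193×2.90×482.2 = 5.70 mGal
Δg_SB(B) = 978526.40 − 978837.43 + 0.3086×1171.8 − 0.04193×2.90×1171.8 = -91.90 mGal
Difference = -91.90 − (5.70) = -97.60 mGal

-97.6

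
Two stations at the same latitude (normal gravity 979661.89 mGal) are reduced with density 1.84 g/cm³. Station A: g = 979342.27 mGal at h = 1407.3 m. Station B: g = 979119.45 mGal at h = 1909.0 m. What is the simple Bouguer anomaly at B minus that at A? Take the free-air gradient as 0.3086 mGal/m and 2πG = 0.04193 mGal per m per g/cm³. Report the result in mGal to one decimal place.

-106.7

Δg_SB(A) = 979342.27 − 979661.89 + 0.3086×1407.3 − 0.04193×1.84×1407.3 = 6.10 mGal
Δg_SB(B) = 979119.45 − 979661.89 + 0.3086×1909.0 − 0.04193×1.84×1909.0 = -100.60 mGal
Difference = -100.60 − (6.10) = -106.70 mGal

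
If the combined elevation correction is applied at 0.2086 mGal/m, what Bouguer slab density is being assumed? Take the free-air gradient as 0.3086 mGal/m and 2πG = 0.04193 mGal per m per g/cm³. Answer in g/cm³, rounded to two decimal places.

2.38

0.2086 = 0.3086 − 0.04193 × ρ
ρ = (0.3086 − 0.2086) / 0.04193 = 2.38 g/cm³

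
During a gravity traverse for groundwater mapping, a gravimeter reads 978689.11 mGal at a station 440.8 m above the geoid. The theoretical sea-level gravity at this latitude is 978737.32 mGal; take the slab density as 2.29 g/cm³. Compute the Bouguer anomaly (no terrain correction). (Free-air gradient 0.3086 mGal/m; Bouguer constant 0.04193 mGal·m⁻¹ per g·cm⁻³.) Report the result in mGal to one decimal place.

Free-air correction = 0.3086 × 440.8 = 136.03 mGal
Free-air anomaly = 978689.11 − 978737.32 + (136.03) = 87.82 mGal
Bouguer slab correction = 0.04193 × 2.29 × 440.8 = 42.33 mGal
Simple Bouguer anomaly = 87.82 − (42.33) = 45.49 mGal

45.5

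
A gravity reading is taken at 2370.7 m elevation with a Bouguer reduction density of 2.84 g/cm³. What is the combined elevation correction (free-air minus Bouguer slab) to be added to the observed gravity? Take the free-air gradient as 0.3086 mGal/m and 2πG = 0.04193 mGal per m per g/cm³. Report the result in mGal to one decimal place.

Combined gradient = 0.3086 − 0.04193 × 2.84 = 0.1895188 mGal/m
Combined elevation correction = 0.1895188 × 2370.7 = 449.3 mGal

449.3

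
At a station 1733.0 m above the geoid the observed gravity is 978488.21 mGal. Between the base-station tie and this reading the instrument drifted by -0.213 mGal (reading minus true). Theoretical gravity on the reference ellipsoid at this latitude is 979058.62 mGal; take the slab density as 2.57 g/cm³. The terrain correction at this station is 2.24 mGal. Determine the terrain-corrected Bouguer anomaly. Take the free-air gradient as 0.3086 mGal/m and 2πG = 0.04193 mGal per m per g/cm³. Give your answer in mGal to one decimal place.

Drift-corrected reading = 978488.21 − (-0.213) = 978488.423 mGal
Free-air correction = 0.3086 × 1733.0 = 534.80 mGal
Free-air anomaly = 978488.423 − 979058.62 + (534.80) = -35.397 mGal
Bouguer slab correction = 0.04193 × 2.57 × 1733.0 = 186.75 mGal
Simple Bouguer anomaly = -35.397 − (186.75) = -222.147 mGal
Complete Bouguer anomaly = -222.147 + 2.24 = -219.907 mGal

-219.9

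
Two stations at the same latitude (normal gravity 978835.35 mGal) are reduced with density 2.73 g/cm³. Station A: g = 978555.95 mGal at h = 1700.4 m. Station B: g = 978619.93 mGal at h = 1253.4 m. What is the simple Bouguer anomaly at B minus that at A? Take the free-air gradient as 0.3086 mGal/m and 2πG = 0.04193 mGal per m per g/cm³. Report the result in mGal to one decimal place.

Δg_SB(A) = 978555.95 − 978835.35 + 0.3086×1700.4 − 0.04193×2.73×1700.4 = 50.70 mGal
Δg_SB(B) = 978619.93 − 978835.35 + 0.3086×1253.4 − 0.04193×2.73×1253.4 = 27.90 mGal
Difference = 27.90 − (50.70) = -22.80 mGal

-22.8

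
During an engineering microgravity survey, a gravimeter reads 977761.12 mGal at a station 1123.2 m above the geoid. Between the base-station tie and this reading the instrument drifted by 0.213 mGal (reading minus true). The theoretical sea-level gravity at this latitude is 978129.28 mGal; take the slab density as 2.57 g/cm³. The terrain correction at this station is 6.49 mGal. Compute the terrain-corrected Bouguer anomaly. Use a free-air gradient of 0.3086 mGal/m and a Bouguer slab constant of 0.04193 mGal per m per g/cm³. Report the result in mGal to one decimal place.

-136.3

Drift-corrected reading = 977761.12 − (0.213) = 977760.907 mGal
Free-air correction = 0.3086 × 1123.2 = 346.62 mGal
Free-air anomaly = 977760.907 − 978129.28 + (346.62) = -21.753 mGal
Bouguer slab correction = 0.04193 × 2.57 × 1123.2 = 121.04 mGal
Simple Bouguer anomaly = -21.753 − (121.04) = -142.793 mGal
Complete Bouguer anomaly = -142.793 + 6.49 = -136.303 mGal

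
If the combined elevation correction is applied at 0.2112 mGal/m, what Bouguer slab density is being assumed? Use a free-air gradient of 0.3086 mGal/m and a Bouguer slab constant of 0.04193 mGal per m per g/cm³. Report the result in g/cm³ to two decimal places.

2.32

0.2112 = 0.3086 − 0.04193 × ρ
ρ = (0.3086 − 0.2112) / 0.04193 = 2.32 g/cm³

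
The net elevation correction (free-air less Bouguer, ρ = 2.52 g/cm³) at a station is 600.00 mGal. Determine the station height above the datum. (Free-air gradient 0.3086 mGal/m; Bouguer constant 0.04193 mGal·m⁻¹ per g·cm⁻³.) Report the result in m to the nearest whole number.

Combined gradient = 0.3086 − 0.04193 × 2.52 = 0.2029364 mGal/m
h = 600.00 / 0.2029364 = 2956.59 m

2957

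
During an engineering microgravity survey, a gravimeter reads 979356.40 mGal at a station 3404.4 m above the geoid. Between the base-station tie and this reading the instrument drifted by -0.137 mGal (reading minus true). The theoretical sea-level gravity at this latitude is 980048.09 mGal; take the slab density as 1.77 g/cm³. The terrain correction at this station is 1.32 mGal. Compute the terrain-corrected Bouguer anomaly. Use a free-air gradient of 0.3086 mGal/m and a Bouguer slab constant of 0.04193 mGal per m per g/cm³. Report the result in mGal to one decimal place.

107.7

Drift-corrected reading = 979356.40 − (-0.137) = 979356.537 mGal
Free-air correction = 0.3086 × 3404.4 = 1050.60 mGal
Free-air anomaly = 979356.537 − 980048.09 + (1050.60) = 359.047 mGal
Bouguer slab correction = 0.04193 × 1.77 × 3404.4 = 252.66 mGal
Simple Bouguer anomaly = 359.047 − (252.66) = 106.387 mGal
Complete Bouguer anomaly = 106.387 + 1.32 = 107.707 mGal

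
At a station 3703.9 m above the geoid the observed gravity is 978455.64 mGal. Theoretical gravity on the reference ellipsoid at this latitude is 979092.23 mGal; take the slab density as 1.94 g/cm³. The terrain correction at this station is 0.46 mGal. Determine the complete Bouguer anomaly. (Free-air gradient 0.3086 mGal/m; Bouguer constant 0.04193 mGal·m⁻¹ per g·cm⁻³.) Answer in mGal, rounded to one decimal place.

205.6

Free-air correction = 0.3086 × 3703.9 = 1143.02 mGal
Free-air anomaly = 978455.64 − 979092.23 + (1143.02) = 506.43 mGal
Bouguer slab correction = 0.04193 × 1.94 × 3703.9 = 301.29 mGal
Simple Bouguer anomaly = 506.43 − (301.29) = 205.14 mGal
Complete Bouguer anomaly = 205.14 + 0.46 = 205.60 mGal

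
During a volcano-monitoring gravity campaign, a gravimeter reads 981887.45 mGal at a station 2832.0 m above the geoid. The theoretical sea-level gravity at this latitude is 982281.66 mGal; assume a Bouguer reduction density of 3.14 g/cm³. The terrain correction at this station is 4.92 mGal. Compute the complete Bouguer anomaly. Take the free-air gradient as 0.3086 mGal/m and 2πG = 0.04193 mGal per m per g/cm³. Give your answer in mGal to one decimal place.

111.8

Free-air correction = 0.3086 × 2832.0 = 873.96 mGal
Free-air anomaly = 981887.45 − 982281.66 + (873.96) = 479.75 mGal
Bouguer slab correction = 0.04193 × 3.14 × 2832.0 = 372.86 mGal
Simple Bouguer anomaly = 479.75 − (372.86) = 106.89 mGal
Complete Bouguer anomaly = 106.89 + 4.92 = 111.81 mGal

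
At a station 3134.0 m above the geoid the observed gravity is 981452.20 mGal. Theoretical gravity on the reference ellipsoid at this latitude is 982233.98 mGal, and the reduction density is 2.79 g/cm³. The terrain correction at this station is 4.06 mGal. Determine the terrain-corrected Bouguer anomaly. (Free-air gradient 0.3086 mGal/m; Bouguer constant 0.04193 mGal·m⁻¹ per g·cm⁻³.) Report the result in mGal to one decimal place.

-177.2

Free-air correction = 0.3086 × 3134.0 = 967.15 mGal
Free-air anomaly = 981452.20 − 982233.98 + (967.15) = 185.37 mGal
Bouguer slab correction = 0.04193 × 2.79 × 3134.0 = 366.63 mGal
Simple Bouguer anomaly = 185.37 − (366.63) = -181.26 mGal
Complete Bouguer anomaly = -181.26 + 4.06 = -177.20 mGal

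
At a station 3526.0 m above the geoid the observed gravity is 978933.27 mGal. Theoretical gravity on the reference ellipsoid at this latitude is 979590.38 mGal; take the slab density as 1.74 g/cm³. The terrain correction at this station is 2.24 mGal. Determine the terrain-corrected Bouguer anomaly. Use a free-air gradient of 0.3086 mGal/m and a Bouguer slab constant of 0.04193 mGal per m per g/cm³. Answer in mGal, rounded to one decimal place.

Free-air correction = 0.3086 × 3526.0 = 1088.12 mGal
Free-air anomaly = 978933.27 − 979590.38 + (1088.12) = 431.01 mGal
Bouguer slab correction = 0.04193 × 1.74 × 3526.0 = 257.25 mGal
Simple Bouguer anomaly = 431.01 − (257.25) = 173.76 mGal
Complete Bouguer anomaly = 173.76 + 2.24 = 176.00 mGal

176.0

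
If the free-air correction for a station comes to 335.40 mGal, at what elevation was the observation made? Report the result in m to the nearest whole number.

1087

h = 335.40 / 0.3086 = 1086.84 m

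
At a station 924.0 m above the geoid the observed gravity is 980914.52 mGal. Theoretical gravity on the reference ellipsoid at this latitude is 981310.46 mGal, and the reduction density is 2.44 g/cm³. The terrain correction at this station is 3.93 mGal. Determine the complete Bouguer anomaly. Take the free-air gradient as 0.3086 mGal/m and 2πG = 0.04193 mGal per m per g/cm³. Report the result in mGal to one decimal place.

-201.4

Free-air correction = 0.3086 × 924.0 = 285.15 mGal
Free-air anomaly = 980914.52 − 981310.46 + (285.15) = -110.79 mGal
Bouguer slab correction = 0.04193 × 2.44 × 924.0 = 94.53 mGal
Simple Bouguer anomaly = -110.79 − (94.53) = -205.32 mGal
Complete Bouguer anomaly = -205.32 + 3.93 = -201.39 mGal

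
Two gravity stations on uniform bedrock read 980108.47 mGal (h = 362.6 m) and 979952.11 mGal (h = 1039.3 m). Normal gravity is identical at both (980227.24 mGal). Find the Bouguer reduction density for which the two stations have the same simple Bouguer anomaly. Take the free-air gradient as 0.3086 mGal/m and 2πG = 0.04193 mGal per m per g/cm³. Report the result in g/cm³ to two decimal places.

Δg_obs = 979952.11 − 980108.47 = -156.36 mGal over Δh = 1039.3 − 362.6 = 676.7 m
Equal Bouguer anomalies ⇒ Δg_obs + (0.3086 − 0.04193ρ)·Δh = 0
0.3086 − 0.04193ρ = −Δg_obs/Δh = 0.23106
ρ = (0.3086 − 0.23106) / 0.04193 = 1.85 g/cm³

1.85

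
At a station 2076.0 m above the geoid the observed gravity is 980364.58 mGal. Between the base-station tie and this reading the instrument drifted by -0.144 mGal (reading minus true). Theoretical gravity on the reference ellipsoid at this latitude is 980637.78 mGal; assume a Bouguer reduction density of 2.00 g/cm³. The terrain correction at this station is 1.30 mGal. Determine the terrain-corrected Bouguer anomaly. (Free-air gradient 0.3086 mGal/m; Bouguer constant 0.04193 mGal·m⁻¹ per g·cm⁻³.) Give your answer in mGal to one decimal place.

Drift-corrected reading = 980364.58 − (-0.144) = 980364.724 mGal
Free-air correction = 0.3086 × 2076.0 = 640.65 mGal
Free-air anomaly = 980364.724 − 980637.78 + (640.65) = 367.594 mGal
Bouguer slab correction = 0.04193 × 2.00 × 2076.0 = 174.09 mGal
Simple Bouguer anomaly = 367.594 − (174.09) = 193.504 mGal
Complete Bouguer anomaly = 193.504 + 1.30 = 194.804 mGal

194.8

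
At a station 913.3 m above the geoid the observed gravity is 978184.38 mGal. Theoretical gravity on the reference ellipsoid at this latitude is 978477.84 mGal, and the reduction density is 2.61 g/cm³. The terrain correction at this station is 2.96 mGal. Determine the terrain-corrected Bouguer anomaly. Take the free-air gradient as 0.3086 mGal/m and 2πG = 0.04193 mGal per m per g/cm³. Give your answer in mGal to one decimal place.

Free-air correction = 0.3086 × 913.3 = 281.84 mGal
Free-air anomaly = 978184.38 − 978477.84 + (281.84) = -11.62 mGal
Bouguer slab correction = 0.04193 × 2.61 × 913.3 = 99.95 mGal
Simple Bouguer anomaly = -11.62 − (99.95) = -111.57 mGal
Complete Bouguer anomaly = -111.57 + 2.96 = -108.61 mGal

-108.6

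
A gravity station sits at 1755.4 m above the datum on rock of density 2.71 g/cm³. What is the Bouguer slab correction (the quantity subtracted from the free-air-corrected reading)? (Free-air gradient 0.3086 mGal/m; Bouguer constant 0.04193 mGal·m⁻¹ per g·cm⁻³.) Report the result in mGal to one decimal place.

Bouguer slab correction = 0.04193 × 2.71 × 1755.4 = 199.5 mGal

199.5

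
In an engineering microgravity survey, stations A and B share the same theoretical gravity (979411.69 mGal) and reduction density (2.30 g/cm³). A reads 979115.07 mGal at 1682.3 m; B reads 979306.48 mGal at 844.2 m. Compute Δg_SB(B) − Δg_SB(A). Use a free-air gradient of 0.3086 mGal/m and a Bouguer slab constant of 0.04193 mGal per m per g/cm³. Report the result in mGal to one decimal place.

13.6

Δg_SB(A) = 979115.07 − 979411.69 + 0.3086×1682.3 − 0.04193×2.30×1682.3 = 60.30 mGal
Δg_SB(B) = 979306.48 − 979411.69 + 0.3086×844.2 − 0.04193×2.30×844.2 = 73.90 mGal
Difference = 73.90 − (60.30) = 13.60 mGal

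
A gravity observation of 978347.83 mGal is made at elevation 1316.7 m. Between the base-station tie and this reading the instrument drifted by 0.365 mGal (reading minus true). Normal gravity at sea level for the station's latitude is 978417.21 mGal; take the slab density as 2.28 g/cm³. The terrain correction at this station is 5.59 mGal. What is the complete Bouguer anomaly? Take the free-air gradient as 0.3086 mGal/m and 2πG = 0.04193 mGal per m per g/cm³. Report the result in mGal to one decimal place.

216.3

Drift-corrected reading = 978347.83 − (0.365) = 978347.465 mGal
Free-air correction = 0.3086 × 1316.7 = 406.33 mGal
Free-air anomaly = 978347.465 − 978417.21 + (406.33) = 336.585 mGal
Bouguer slab correction = 0.04193 × 2.28 × 1316.7 = 125.88 mGal
Simple Bouguer anomaly = 336.585 − (125.88) = 210.705 mGal
Complete Bouguer anomaly = 210.705 + 5.59 = 216.295 mGal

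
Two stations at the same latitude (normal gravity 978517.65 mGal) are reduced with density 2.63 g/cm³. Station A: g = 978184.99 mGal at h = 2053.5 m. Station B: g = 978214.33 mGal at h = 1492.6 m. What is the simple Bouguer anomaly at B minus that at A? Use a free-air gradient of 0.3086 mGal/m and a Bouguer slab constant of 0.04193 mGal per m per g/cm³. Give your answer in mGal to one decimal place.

-81.9

Δg_SB(A) = 978184.99 − 978517.65 + 0.3086×2053.5 − 0.04193×2.63×2053.5 = 74.60 mGal
Δg_SB(B) = 978214.33 − 978517.65 + 0.3086×1492.6 − 0.04193×2.63×1492.6 = -7.30 mGal
Difference = -7.30 − (74.60) = -81.90 mGal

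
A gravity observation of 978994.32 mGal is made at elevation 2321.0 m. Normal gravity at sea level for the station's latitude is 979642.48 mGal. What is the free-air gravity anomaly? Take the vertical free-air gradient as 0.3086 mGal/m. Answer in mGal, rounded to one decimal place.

68.1

Free-air correction = 0.3086 × 2321.0 = 716.26 mGal
Free-air anomaly = 978994.32 − 979642.48 + (716.26) = 68.10 mGal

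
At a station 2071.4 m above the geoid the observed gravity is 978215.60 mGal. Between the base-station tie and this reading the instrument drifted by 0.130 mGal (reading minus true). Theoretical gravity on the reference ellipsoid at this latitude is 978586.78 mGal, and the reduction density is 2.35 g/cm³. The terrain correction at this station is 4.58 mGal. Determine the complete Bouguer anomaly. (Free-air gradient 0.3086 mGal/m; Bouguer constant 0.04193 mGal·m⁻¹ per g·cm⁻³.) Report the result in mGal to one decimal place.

Drift-corrected reading = 978215.60 − (0.130) = 978215.470 mGal
Free-air correction = 0.3086 × 2071.4 = 639.23 mGal
Free-air anomaly = 978215.470 − 978586.78 + (639.23) = 267.920 mGal
Bouguer slab correction = 0.04193 × 2.35 × 2071.4 = 204.11 mGal
Simple Bouguer anomaly = 267.920 − (204.11) = 63.810 mGal
Complete Bouguer anomaly = 63.810 + 4.58 = 68.390 mGal

68.4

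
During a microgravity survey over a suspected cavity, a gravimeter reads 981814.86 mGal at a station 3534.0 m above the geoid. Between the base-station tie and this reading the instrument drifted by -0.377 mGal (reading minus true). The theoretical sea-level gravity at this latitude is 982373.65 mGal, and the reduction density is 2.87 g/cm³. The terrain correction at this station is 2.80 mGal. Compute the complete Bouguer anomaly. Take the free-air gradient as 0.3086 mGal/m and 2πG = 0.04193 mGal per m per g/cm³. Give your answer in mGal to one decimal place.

Drift-corrected reading = 981814.86 − (-0.377) = 981815.237 mGal
Free-air correction = 0.3086 × 3534.0 = 1090.59 mGal
Free-air anomaly = 981815.237 − 982373.65 + (1090.59) = 532.177 mGal
Bouguer slab correction = 0.04193 × 2.87 × 3534.0 = 425.28 mGal
Simple Bouguer anomaly = 532.177 − (425.28) = 106.897 mGal
Complete Bouguer anomaly = 106.897 + 2.80 = 109.697 mGal

109.7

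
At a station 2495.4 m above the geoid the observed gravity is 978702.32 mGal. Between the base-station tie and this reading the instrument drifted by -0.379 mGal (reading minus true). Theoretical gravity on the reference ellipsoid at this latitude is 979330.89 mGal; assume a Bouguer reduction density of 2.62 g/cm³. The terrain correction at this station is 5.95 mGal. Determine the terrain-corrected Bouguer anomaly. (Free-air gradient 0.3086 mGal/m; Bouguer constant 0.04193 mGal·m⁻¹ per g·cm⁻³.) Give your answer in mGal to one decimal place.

Drift-corrected reading = 978702.32 − (-0.379) = 978702.699 mGal
Free-air correction = 0.3086 × 2495.4 = 770.08 mGal
Free-air anomaly = 978702.699 − 979330.89 + (770.08) = 141.889 mGal
Bouguer slab correction = 0.04193 × 2.62 × 2495.4 = 274.14 mGal
Simple Bouguer anomaly = 141.889 − (274.14) = -132.251 mGal
Complete Bouguer anomaly = -132.251 + 5.95 = -126.301 mGal

-126.3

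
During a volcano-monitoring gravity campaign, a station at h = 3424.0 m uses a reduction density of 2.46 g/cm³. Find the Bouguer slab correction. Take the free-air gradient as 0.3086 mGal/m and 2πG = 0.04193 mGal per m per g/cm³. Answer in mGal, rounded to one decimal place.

353.2

Bouguer slab correction = 0.04193 × 2.46 × 3424.0 = 353.2 mGal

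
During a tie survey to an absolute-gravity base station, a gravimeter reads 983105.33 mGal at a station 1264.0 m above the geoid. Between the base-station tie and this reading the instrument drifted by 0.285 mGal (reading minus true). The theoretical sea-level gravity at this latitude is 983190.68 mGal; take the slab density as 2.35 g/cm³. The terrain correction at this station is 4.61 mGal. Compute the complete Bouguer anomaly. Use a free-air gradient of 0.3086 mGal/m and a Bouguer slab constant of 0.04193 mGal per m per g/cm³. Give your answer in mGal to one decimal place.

Drift-corrected reading = 983105.33 − (0.285) = 983105.045 mGal
Free-air correction = 0.3086 × 1264.0 = 390.07 mGal
Free-air anomaly = 983105.045 − 983190.68 + (390.07) = 304.435 mGal
Bouguer slab correction = 0.04193 × 2.35 × 1264.0 = 124.55 mGal
Simple Bouguer anomaly = 304.435 − (124.55) = 179.885 mGal
Complete Bouguer anomaly = 179.885 + 4.61 = 184.495 mGal

184.5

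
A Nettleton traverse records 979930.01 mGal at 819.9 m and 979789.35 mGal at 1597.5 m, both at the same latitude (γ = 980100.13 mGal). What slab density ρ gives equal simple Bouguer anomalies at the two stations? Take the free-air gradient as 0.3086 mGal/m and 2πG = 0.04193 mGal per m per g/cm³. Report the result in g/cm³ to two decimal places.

3.05

Δg_obs = 979789.35 − 979930.01 = -140.66 mGal over Δh = 1597.5 − 819.9 = 777.6 m
Equal Bouguer anomalies ⇒ Δg_obs + (0.3086 − 0.04193ρ)·Δh = 0
0.3086 − 0.04193ρ = −Δg_obs/Δh = 0.18089
ρ = (0.3086 − 0.18089) / 0.04193 = 3.05 g/cm³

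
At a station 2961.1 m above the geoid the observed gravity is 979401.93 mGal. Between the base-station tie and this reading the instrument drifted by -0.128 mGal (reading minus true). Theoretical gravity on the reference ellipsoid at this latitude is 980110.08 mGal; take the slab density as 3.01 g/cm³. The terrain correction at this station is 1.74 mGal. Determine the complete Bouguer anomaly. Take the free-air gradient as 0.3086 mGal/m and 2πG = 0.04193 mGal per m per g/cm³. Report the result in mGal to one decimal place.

Drift-corrected reading = 979401.93 − (-0.128) = 979402.058 mGal
Free-air correction = 0.3086 × 2961.1 = 913.80 mGal
Free-air anomaly = 979402.058 − 980110.08 + (913.80) = 205.778 mGal
Bouguer slab correction = 0.04193 × 3.01 × 2961.1 = 373.72 mGal
Simple Bouguer anomaly = 205.778 − (373.72) = -167.942 mGal
Complete Bouguer anomaly = -167.942 + 1.74 = -166.202 mGal

-166.2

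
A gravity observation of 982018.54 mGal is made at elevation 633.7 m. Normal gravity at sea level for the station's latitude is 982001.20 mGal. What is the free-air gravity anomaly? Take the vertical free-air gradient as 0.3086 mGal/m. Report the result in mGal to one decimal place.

212.9

Free-air correction = 0.3086 × 633.7 = 195.56 mGal
Free-air anomaly = 982018.54 − 982001.20 + (195.56) = 212.90 mGal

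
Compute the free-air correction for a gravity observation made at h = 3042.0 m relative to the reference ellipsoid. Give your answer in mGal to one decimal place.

Free-air correction = 0.3086 × 3042.0 = 938.8 mGal

938.8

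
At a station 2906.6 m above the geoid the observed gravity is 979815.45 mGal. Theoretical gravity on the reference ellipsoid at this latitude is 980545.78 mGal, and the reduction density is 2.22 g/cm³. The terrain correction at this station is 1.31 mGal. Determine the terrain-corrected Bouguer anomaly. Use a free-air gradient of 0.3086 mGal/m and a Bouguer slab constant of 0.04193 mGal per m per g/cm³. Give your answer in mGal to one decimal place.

-102.6

Free-air correction = 0.3086 × 2906.6 = 896.98 mGal
Free-air anomaly = 979815.45 − 980545.78 + (896.98) = 166.65 mGal
Bouguer slab correction = 0.04193 × 2.22 × 2906.6 = 270.56 mGal
Simple Bouguer anomaly = 166.65 − (270.56) = -103.91 mGal
Complete Bouguer anomaly = -103.91 + 1.31 = -102.60 mGal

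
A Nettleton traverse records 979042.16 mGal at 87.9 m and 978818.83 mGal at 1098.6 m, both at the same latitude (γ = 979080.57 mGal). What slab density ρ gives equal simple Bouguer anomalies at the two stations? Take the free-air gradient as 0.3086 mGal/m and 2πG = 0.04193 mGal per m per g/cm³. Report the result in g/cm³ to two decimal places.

2.09

Δg_obs = 978818.83 − 979042.16 = -223.33 mGal over Δh = 1098.6 − 87.9 = 1010.7 m
Equal Bouguer anomalies ⇒ Δg_obs + (0.3086 − 0.04193ρ)·Δh = 0
0.3086 − 0.04193ρ = −Δg_obs/Δh = 0.22097
ρ = (0.3086 − 0.22097) / 0.04193 = 2.09 g/cm³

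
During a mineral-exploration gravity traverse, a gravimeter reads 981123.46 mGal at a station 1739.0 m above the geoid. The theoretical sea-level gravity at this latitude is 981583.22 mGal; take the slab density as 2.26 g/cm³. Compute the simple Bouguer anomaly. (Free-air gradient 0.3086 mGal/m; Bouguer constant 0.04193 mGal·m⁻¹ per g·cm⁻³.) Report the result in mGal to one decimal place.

Free-air correction = 0.3086 × 1739.0 = 536.66 mGal
Free-air anomaly = 981123.46 − 981583.22 + (536.66) = 76.90 mGal
Bouguer slab correction = 0.04193 × 2.26 × 1739.0 = 164.79 mGal
Simple Bouguer anomaly = 76.90 − (164.79) = -87.89 mGal

-87.9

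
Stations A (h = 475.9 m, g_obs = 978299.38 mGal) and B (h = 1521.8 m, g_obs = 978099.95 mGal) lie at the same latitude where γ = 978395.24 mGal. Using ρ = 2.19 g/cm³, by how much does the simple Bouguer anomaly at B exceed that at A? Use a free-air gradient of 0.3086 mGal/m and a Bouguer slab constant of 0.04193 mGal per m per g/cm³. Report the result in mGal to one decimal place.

Δg_SB(A) = 978299.38 − 978395.24 + 0.3086×475.9 − 0.04193×2.19×475.9 = 7.30 mGal
Δg_SB(B) = 978099.95 − 978395.24 + 0.3086×1521.8 − 0.04193×2.19×1521.8 = 34.60 mGal
Difference = 34.60 − (7.30) = 27.30 mGal

27.3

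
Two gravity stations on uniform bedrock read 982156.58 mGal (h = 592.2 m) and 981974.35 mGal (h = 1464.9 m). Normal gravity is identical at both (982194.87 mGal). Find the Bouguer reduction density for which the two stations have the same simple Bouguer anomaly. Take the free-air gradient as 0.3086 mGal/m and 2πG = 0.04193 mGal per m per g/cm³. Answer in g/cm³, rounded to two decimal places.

2.38

Δg_obs = 981974.35 − 982156.58 = -182.23 mGal over Δh = 1464.9 − 592.2 = 872.7 m
Equal Bouguer anomalies ⇒ Δg_obs + (0.3086 − 0.04193ρ)·Δh = 0
0.3086 − 0.04193ρ = −Δg_obs/Δh = 0.20881
ρ = (0.3086 − 0.20881) / 0.04193 = 2.38 g/cm³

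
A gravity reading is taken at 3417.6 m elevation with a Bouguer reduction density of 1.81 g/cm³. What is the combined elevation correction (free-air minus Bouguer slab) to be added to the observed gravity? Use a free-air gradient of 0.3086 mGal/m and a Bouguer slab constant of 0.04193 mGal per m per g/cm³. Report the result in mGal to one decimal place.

795.3

Combined gradient = 0.3086 − 0.04193 × 1.81 = 0.2327067 mGal/m
Combined elevation correction = 0.2327067 × 3417.6 = 795.3 mGal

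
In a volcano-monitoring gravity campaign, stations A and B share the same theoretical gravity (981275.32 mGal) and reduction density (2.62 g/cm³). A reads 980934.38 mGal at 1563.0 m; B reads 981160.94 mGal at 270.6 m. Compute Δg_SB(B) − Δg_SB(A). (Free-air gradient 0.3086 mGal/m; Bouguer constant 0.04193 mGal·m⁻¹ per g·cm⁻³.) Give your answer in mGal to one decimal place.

-30.3

Δg_SB(A) = 980934.38 − 981275.32 + 0.3086×1563.0 − 0.04193×2.62×1563.0 = -30.30 mGal
Δg_SB(B) = 981160.94 − 981275.32 + 0.3086×270.6 − 0.04193×2.62×270.6 = -60.60 mGal
Difference = -60.60 − (-30.30) = -30.30 mGal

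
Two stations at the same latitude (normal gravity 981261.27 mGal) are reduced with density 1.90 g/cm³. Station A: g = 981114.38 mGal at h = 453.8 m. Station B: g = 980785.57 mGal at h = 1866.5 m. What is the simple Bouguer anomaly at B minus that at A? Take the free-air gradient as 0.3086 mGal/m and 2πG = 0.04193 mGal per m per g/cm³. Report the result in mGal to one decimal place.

Δg_SB(A) = 981114.38 − 981261.27 + 0.3086×453.8 − 0.04193×1.90×453.8 = -43.00 mGal
Δg_SB(B) = 980785.57 − 981261.27 + 0.3086×1866.5 − 0.04193×1.90×1866.5 = -48.40 mGal
Difference = -48.40 − (-43.00) = -5.40 mGal

-5.4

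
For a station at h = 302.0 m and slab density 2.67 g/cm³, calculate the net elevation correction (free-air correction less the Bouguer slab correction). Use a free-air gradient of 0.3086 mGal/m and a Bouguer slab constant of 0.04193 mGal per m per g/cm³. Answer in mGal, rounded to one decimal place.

Combined gradient = 0.3086 − 0.04193 × 2.67 = 0.1966469 mGal/m
Combined elevation correction = 0.1966469 × 302.0 = 59.4 mGal

59.4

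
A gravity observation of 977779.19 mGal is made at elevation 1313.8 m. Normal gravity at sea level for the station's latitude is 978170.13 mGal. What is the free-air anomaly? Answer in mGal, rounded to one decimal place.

14.5

Free-air correction = 0.3086 × 1313.8 = 405.44 mGal
Free-air anomaly = 977779.19 − 978170.13 + (405.44) = 14.50 mGal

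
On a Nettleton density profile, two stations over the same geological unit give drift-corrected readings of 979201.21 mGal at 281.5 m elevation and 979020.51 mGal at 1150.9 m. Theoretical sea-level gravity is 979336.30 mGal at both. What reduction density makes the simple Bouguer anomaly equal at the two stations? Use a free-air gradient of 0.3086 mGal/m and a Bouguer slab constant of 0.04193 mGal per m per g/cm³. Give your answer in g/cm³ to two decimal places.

Δg_obs = 979020.51 − 979201.21 = -180.70 mGal over Δh = 1150.9 − 281.5 = 869.4 m
Equal Bouguer anomalies ⇒ Δg_obs + (0.3086 − 0.04193ρ)·Δh = 0
0.3086 − 0.04193ρ = −Δg_obs/Δh = 0.20784
ρ = (0.3086 − 0.20784) / 0.04193 = 2.40 g/cm³

2.40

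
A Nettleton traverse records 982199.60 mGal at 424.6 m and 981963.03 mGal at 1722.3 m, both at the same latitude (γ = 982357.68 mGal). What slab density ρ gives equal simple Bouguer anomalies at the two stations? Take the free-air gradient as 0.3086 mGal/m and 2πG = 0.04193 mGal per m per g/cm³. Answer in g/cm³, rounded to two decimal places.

Δg_obs = 981963.03 − 982199.60 = -236.57 mGal over Δh = 1722.3 − 424.6 = 1297.7 m
Equal Bouguer anomalies ⇒ Δg_obs + (0.3086 − 0.04193ρ)·Δh = 0
0.3086 − 0.04193ρ = −Δg_obs/Δh = 0.18230
ρ = (0.3086 − 0.18230) / 0.04193 = 3.01 g/cm³

3.01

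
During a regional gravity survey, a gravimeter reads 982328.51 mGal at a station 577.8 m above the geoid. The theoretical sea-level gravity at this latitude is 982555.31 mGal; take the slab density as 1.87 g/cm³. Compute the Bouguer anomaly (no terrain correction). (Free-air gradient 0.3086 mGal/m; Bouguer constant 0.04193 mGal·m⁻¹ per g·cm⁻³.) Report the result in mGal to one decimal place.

Free-air correction = 0.3086 × 577.8 = 178.31 mGal
Free-air anomaly = 982328.51 − 982555.31 + (178.31) = -48.49 mGal
Bouguer slab correction = 0.04193 × 1.87 × 577.8 = 45.30 mGal
Simple Bouguer anomaly = -48.49 − (45.30) = -93.79 mGal

-93.8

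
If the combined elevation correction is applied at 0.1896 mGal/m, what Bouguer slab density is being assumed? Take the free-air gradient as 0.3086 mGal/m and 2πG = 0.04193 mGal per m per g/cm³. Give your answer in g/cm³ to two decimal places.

0.1896 = 0.3086 − 0.04193 × ρ
ρ = (0.3086 − 0.1896) / 0.04193 = 2.84 g/cm³

2.84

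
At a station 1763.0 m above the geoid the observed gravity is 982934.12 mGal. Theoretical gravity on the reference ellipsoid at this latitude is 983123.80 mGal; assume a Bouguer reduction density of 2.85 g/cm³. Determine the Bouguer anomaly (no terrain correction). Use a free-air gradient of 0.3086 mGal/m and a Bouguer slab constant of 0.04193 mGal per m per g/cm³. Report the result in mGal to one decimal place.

143.7

Free-air correction = 0.3086 × 1763.0 = 544.06 mGal
Free-air anomaly = 982934.12 − 983123.80 + (544.06) = 354.38 mGal
Bouguer slab correction = 0.04193 × 2.85 × 1763.0 = 210.68 mGal
Simple Bouguer anomaly = 354.38 − (210.68) = 143.70 mGal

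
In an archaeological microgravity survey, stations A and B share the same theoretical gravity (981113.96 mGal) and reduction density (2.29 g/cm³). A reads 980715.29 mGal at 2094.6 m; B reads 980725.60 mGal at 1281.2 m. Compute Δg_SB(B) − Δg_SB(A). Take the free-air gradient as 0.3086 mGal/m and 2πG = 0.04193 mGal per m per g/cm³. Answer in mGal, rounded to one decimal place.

Δg_SB(A) = 980715.29 − 981113.96 + 0.3086×2094.6 − 0.04193×2.29×2094.6 = 46.60 mGal
Δg_SB(B) = 980725.60 − 981113.96 + 0.3086×1281.2 − 0.04193×2.29×1281.2 = -116.00 mGal
Difference = -116.00 − (46.60) = -162.60 mGal

-162.6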